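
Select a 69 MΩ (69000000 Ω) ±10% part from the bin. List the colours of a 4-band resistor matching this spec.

blue, white, blue, silver

69000000 Ω = 69 × 10^6.
6 → blue
9 → white
Multiplier 10^6 → blue.
±10% tolerance → silver.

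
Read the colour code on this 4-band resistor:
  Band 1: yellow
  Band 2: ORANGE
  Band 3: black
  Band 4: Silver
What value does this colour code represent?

Yellow → 4 (first significant figure)
Orange → 3 (second significant figure)
Black → ×1 multiplier
43 × 1 = 43 Ω

43 Ω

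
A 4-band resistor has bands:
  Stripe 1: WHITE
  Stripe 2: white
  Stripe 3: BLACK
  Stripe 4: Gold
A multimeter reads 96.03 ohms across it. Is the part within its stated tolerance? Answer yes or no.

White → 9 (first significant figure)
White → 9 (second significant figure)
Black → ×1 multiplier
Gold → ±5% tolerance
99 × 1 = 99 Ω
Allowed range: 94.05 Ω to 103.95 Ω.
96.03 ohms lies inside that range.

yes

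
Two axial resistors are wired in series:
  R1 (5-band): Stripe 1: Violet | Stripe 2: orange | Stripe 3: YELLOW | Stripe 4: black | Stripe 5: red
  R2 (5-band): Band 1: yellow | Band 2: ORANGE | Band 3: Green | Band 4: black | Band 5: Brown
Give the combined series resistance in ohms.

R1: violet, orange, yellow → 734; black ×1 → 734 Ω.
R2: yellow, orange, green → 435; black ×1 → 435 Ω.
Series: 734 + 435 = 1169 Ω.

1169 Ω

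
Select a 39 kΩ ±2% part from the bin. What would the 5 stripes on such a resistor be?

orange, white, black, red, red

39000 Ω = 390 × 10^2.
3 → orange
9 → white
0 → black
Multiplier 10^2 → red.
±2% tolerance → red.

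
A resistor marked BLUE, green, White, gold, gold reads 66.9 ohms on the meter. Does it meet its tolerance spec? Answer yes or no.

yes

Blue → 6 (first significant figure)
Green → 5 (second significant figure)
White → 9 (third significant figure)
Gold → ×0.1 multiplier
Gold → ±5% tolerance
659 × 0.1 = 65.9 Ω
Allowed range: 62.605 Ω to 69.195 Ω.
66.9 ohms lies inside that range.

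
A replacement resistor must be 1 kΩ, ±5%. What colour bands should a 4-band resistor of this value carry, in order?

brown, black, red, gold

1000 Ω = 10 × 10^2.
1 → brown
0 → black
Multiplier 10^2 → red.
±5% tolerance → gold.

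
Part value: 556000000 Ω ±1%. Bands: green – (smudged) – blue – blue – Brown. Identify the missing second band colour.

556000000 Ω = 556 × 10^6.
The second band gives digit 5 of the significand, and 5 is green.

green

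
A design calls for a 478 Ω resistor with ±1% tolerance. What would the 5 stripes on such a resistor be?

yellow, violet, grey, black, brown

478 Ω = 478 × 10^0.
4 → yellow
7 → violet
8 → grey
Multiplier 10^0 → black.
±1% tolerance → brown.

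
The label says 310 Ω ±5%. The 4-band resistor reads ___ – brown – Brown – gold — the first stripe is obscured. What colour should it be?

310 Ω = 31 × 10^1.
The first band gives digit 3 of the significand, and 3 is orange.

orange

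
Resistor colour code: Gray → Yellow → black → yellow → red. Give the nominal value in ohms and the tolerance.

Grey → 8 (first significant figure)
Yellow → 4 (second significant figure)
Black → 0 (third significant figure)
Yellow → ×10^4 multiplier
Red → ±2% tolerance
840 × 10000 = 8400000 Ω

8400000 Ω ±2%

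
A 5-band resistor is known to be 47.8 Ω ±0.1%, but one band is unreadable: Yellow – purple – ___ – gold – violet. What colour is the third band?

grey

47.8 Ω = 478 × 10^-1.
The third band gives digit 8 of the significand, and 8 is grey.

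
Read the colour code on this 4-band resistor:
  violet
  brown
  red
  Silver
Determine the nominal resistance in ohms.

7100 Ω

Violet → 7 (first significant figure)
Brown → 1 (second significant figure)
Red → ×10^2 multiplier
71 × 100 = 7100 Ω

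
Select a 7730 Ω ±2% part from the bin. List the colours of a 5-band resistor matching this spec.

7730 Ω = 773 × 10^1.
7 → violet
7 → violet
3 → orange
Multiplier 10^1 → brown.
±2% tolerance → red.

violet, violet, orange, brown, red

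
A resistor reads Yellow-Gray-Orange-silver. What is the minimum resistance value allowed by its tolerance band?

Yellow → 4 (first significant figure)
Grey → 8 (second significant figure)
Orange → ×10^3 multiplier
Silver → ±10% tolerance
48 × 1000 = 48000 Ω
Minimum = 48000 × (1 − 10/100) = 43200 Ω.

43200 Ω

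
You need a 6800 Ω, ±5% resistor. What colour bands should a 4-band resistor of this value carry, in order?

blue, grey, red, gold

6800 Ω = 68 × 10^2.
6 → blue
8 → grey
Multiplier 10^2 → red.
±5% tolerance → gold.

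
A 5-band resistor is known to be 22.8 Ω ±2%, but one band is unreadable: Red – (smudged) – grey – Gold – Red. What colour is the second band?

22.8 Ω = 228 × 10^-1.
The second band gives digit 2 of the significand, and 2 is red.

red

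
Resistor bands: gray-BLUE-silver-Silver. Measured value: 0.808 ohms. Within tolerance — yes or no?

yes

Grey → 8 (first significant figure)
Blue → 6 (second significant figure)
Silver → ×0.01 multiplier
Silver → ±10% tolerance
86 × 0.01 = 0.86 Ω
Allowed range: 0.774 Ω to 0.946 Ω.
0.808 ohms lies inside that range.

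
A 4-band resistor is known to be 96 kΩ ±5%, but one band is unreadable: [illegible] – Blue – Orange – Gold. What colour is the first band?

96000 Ω = 96 × 10^3.
The first band gives digit 9 of the significand, and 9 is white.

white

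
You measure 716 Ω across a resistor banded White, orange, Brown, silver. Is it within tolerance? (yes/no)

no

White → 9 (first significant figure)
Orange → 3 (second significant figure)
Brown → ×10 multiplier
Silver → ±10% tolerance
93 × 10 = 930 Ω
Allowed range: 837 Ω to 1023 Ω.
716 Ω lies outside that range.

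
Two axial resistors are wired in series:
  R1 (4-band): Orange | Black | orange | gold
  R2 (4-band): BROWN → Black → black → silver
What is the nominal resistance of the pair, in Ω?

R1: orange, black → 30; orange ×10^3 → 30000 Ω.
R2: brown, black → 10; black ×1 → 10 Ω.
Series: 30000 + 10 = 30010 Ω.

30010 Ω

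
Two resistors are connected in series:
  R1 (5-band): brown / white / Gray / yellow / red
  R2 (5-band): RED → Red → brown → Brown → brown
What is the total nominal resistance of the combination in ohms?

R1: brown, white, grey → 198; yellow ×10^4 → 1980000 Ω.
R2: red, red, brown → 221; brown ×10 → 2210 Ω.
Series: 1980000 + 2210 = 1982210 Ω.

1982210 Ω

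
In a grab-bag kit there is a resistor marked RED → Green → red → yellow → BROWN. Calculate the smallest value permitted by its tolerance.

Red → 2 (first significant figure)
Green → 5 (second significant figure)
Red → 2 (third significant figure)
Yellow → ×10^4 multiplier
Brown → ±1% tolerance
252 × 10000 = 2520000 Ω
Smallest = 2520000 × (1 − 1/100) = 2494800 Ω.

2494800 Ω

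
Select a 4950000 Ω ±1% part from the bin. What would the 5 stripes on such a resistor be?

4950000 Ω = 495 × 10^4.
4 → yellow
9 → white
5 → green
Multiplier 10^4 → yellow.
±1% tolerance → brown.

yellow, white, green, yellow, brown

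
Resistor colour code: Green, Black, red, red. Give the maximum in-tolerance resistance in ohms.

Green → 5 (first significant figure)
Black → 0 (second significant figure)
Red → ×10^2 multiplier
Red → ±2% tolerance
50 × 100 = 5000 Ω
Maximum = 5000 × (1 + 2/100) = 5100 Ω.

5100 Ω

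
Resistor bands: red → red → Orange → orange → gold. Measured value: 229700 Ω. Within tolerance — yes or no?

yes

Red → 2 (first significant figure)
Red → 2 (second significant figure)
Orange → 3 (third significant figure)
Orange → ×10^3 multiplier
Gold → ±5% tolerance
223 × 1000 = 223000 Ω
Allowed range: 211850 Ω to 234150 Ω.
229700 Ω lies inside that range.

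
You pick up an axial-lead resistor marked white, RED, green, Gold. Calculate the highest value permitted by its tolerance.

White → 9 (first significant figure)
Red → 2 (second significant figure)
Green → ×10^5 multiplier
Gold → ±5% tolerance
92 × 100000 = 9200000 Ω
Highest = 9200000 × (1 + 5/100) = 9660000 Ω.

9660000 Ω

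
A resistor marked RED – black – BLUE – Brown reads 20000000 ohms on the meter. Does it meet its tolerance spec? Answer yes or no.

Red → 2 (first significant figure)
Black → 0 (second significant figure)
Blue → ×10^6 multiplier
Brown → ±1% tolerance
20 × 1000000 = 20000000 Ω
Allowed range: 19800000 Ω to 20200000 Ω.
20000000 ohms lies inside that range.

yes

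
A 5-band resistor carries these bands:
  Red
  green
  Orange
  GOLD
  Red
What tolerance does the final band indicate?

±2%

The last band, red, is the tolerance band.
Red corresponds to ±2%.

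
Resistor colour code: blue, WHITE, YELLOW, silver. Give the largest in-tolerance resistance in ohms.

759000 Ω

Blue → 6 (first significant figure)
White → 9 (second significant figure)
Yellow → ×10^4 multiplier
Silver → ±10% tolerance
69 × 10000 = 690000 Ω
Largest = 690000 × (1 + 10/100) = 759000 Ω.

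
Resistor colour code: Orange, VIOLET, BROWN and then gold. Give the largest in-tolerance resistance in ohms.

Orange → 3 (first significant figure)
Violet → 7 (second significant figure)
Brown → ×10 multiplier
Gold → ±5% tolerance
37 × 10 = 370 Ω
Largest = 370 × (1 + 5/100) = 388.5 Ω.

388.5 Ω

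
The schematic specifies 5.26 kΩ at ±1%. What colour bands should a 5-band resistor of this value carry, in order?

green, red, blue, brown, brown

5260 Ω = 526 × 10^1.
5 → green
2 → red
6 → blue
Multiplier 10^1 → brown.
±1% tolerance → brown.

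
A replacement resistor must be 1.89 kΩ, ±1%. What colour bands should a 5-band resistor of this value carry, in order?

brown, grey, white, brown, brown

1890 Ω = 189 × 10^1.
1 → brown
8 → grey
9 → white
Multiplier 10^1 → brown.
±1% tolerance → brown.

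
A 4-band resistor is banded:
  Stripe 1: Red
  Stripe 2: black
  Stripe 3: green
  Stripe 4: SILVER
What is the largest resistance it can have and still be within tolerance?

2200000 Ω

Red → 2 (first significant figure)
Black → 0 (second significant figure)
Green → ×10^5 multiplier
Silver → ±10% tolerance
20 × 100000 = 2000000 Ω
Largest = 2000000 × (1 + 10/100) = 2200000 Ω.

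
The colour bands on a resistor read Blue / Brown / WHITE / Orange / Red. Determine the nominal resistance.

619000 Ω

Blue → 6 (first significant figure)
Brown → 1 (second significant figure)
White → 9 (third significant figure)
Orange → ×10^3 multiplier
619 × 1000 = 619000 Ω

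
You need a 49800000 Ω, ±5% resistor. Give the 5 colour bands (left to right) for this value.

49800000 Ω = 498 × 10^5.
4 → yellow
9 → white
8 → grey
Multiplier 10^5 → green.
±5% tolerance → gold.

yellow, white, grey, green, gold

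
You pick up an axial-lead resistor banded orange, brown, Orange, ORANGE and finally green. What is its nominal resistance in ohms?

Orange → 3 (first significant figure)
Brown → 1 (second significant figure)
Orange → 3 (third significant figure)
Orange → ×10^3 multiplier
313 × 1000 = 313000 Ω

313000 Ω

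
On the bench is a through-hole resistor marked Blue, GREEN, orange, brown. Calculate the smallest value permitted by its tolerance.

64350 Ω

Blue → 6 (first significant figure)
Green → 5 (second significant figure)
Orange → ×10^3 multiplier
Brown → ±1% tolerance
65 × 1000 = 65000 Ω
Smallest = 65000 × (1 − 1/100) = 64350 Ω.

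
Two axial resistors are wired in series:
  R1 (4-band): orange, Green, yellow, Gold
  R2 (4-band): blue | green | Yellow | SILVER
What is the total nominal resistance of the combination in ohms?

R1: orange, green → 35; yellow ×10^4 → 350000 Ω.
R2: blue, green → 65; yellow ×10^4 → 650000 Ω.
Series: 350000 + 650000 = 1000000 Ω.

1000000 Ω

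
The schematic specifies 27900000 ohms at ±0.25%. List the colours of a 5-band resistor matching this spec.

red, violet, white, green, blue

27900000 Ω = 279 × 10^5.
2 → red
7 → violet
9 → white
Multiplier 10^5 → green.
±0.25% tolerance → blue.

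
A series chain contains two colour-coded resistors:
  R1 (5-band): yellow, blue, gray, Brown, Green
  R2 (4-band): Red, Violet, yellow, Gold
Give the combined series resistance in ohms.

274680 Ω

R1: yellow, blue, grey → 468; brown ×10 → 4680 Ω.
R2: red, violet → 27; yellow ×10^4 → 270000 Ω.
Series: 4680 + 270000 = 274680 Ω.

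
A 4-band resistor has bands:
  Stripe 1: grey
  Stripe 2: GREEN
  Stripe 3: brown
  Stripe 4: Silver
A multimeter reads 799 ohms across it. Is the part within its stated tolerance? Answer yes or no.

Grey → 8 (first significant figure)
Green → 5 (second significant figure)
Brown → ×10 multiplier
Silver → ±10% tolerance
85 × 10 = 850 Ω
Allowed range: 765 Ω to 935 Ω.
799 ohms lies inside that range.

yes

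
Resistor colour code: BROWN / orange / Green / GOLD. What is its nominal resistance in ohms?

1300000 Ω

Brown → 1 (first significant figure)
Orange → 3 (second significant figure)
Green → ×10^5 multiplier
13 × 100000 = 1300000 Ω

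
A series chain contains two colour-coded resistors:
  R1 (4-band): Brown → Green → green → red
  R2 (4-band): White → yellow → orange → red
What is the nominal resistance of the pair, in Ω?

1594000 Ω

R1: brown, green → 15; green ×10^5 → 1500000 Ω.
R2: white, yellow → 94; orange ×10^3 → 94000 Ω.
Series: 1500000 + 94000 = 1594000 Ω.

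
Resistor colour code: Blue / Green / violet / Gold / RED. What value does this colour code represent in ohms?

Blue → 6 (first significant figure)
Green → 5 (second significant figure)
Violet → 7 (third significant figure)
Gold → ×0.1 multiplier
657 × 0.1 = 65.7 Ω

65.7 Ω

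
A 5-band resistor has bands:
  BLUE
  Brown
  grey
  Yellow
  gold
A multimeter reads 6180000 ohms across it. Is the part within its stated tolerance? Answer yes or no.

Blue → 6 (first significant figure)
Brown → 1 (second significant figure)
Grey → 8 (third significant figure)
Yellow → ×10^4 multiplier
Gold → ±5% tolerance
618 × 10000 = 6180000 Ω
Allowed range: 5871000 Ω to 6489000 Ω.
6180000 ohms lies inside that range.

yes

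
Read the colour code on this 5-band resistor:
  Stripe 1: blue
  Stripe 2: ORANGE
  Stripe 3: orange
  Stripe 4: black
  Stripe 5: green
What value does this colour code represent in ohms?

633 Ω

Blue → 6 (first significant figure)
Orange → 3 (second significant figure)
Orange → 3 (third significant figure)
Black → ×1 multiplier
633 × 1 = 633 Ω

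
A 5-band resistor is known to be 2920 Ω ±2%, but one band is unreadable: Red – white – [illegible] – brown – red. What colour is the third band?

2920 Ω = 292 × 10^1.
The third band gives digit 2 of the significand, and 2 is red.

red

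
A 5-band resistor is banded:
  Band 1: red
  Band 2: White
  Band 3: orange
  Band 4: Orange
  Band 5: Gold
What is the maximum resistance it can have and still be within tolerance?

307650 Ω

Red → 2 (first significant figure)
White → 9 (second significant figure)
Orange → 3 (third significant figure)
Orange → ×10^3 multiplier
Gold → ±5% tolerance
293 × 1000 = 293000 Ω
Maximum = 293000 × (1 + 5/100) = 307650 Ω.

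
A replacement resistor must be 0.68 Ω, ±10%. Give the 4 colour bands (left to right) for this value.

0.68 Ω = 68 × 10^-2.
6 → blue
8 → grey
Multiplier 10^-2 → silver.
±10% tolerance → silver.

blue, grey, silver, silver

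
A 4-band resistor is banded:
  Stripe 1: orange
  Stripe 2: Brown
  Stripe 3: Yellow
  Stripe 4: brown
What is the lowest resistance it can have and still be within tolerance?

Orange → 3 (first significant figure)
Brown → 1 (second significant figure)
Yellow → ×10^4 multiplier
Brown → ±1% tolerance
31 × 10000 = 310000 Ω
Lowest = 310000 × (1 − 1/100) = 306900 Ω.

306900 Ω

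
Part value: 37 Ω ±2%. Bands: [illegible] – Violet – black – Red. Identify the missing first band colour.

orange

37 Ω = 37 × 10^0.
The first band gives digit 3 of the significand, and 3 is orange.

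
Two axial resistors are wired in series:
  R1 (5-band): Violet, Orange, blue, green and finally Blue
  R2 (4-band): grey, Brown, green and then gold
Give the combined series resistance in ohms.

81700000 Ω

R1: violet, orange, blue → 736; green ×10^5 → 73600000 Ω.
R2: grey, brown → 81; green ×10^5 → 8100000 Ω.
Series: 73600000 + 8100000 = 81700000 Ω.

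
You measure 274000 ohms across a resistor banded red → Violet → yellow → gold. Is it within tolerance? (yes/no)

yes

Red → 2 (first significant figure)
Violet → 7 (second significant figure)
Yellow → ×10^4 multiplier
Gold → ±5% tolerance
27 × 10000 = 270000 Ω
Allowed range: 256500 Ω to 283500 Ω.
274000 ohms lies inside that range.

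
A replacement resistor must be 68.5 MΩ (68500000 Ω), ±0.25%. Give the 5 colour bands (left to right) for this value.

blue, grey, green, green, blue

68500000 Ω = 685 × 10^5.
6 → blue
8 → grey
5 → green
Multiplier 10^5 → green.
±0.25% tolerance → blue.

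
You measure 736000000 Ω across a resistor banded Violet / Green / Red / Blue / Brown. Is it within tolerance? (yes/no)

no

Violet → 7 (first significant figure)
Green → 5 (second significant figure)
Red → 2 (third significant figure)
Blue → ×10^6 multiplier
Brown → ±1% tolerance
752 × 1000000 = 752000000 Ω
Allowed range: 744480000 Ω to 759520000 Ω.
736000000 Ω lies outside that range.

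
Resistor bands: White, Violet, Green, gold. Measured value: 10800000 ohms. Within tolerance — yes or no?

no

White → 9 (first significant figure)
Violet → 7 (second significant figure)
Green → ×10^5 multiplier
Gold → ±5% tolerance
97 × 100000 = 9700000 Ω
Allowed range: 9215000 Ω to 10185000 Ω.
10800000 ohms lies outside that range.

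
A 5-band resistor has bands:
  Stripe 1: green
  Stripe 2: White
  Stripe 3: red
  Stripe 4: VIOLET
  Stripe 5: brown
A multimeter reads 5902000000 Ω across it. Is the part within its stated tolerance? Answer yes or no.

Green → 5 (first significant figure)
White → 9 (second significant figure)
Red → 2 (third significant figure)
Violet → ×10^7 multiplier
Brown → ±1% tolerance
592 × 10000000 = 5920000000 Ω
Allowed range: 5860800000 Ω to 5979200000 Ω.
5902000000 Ω lies inside that range.

yes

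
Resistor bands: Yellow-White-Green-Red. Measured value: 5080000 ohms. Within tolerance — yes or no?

no

Yellow → 4 (first significant figure)
White → 9 (second significant figure)
Green → ×10^5 multiplier
Red → ±2% tolerance
49 × 100000 = 4900000 Ω
Allowed range: 4802000 Ω to 4998000 Ω.
5080000 ohms lies outside that range.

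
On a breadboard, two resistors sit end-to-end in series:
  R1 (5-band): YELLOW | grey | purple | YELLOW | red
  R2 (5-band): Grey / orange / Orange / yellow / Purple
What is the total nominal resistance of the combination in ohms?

R1: yellow, grey, violet → 487; yellow ×10^4 → 4870000 Ω.
R2: grey, orange, orange → 833; yellow ×10^4 → 8330000 Ω.
Series: 4870000 + 8330000 = 13200000 Ω.

13200000 Ω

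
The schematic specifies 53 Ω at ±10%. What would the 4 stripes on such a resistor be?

green, orange, black, silver

53 Ω = 53 × 10^0.
5 → green
3 → orange
Multiplier 10^0 → black.
±10% tolerance → silver.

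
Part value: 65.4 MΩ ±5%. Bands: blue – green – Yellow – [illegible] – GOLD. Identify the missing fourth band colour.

green

65400000 Ω = 654 × 10^5.
The fourth band is the multiplier, 10^5, which is green.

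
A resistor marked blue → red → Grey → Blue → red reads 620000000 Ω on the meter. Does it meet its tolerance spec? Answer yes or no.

yes

Blue → 6 (first significant figure)
Red → 2 (second significant figure)
Grey → 8 (third significant figure)
Blue → ×10^6 multiplier
Red → ±2% tolerance
628 × 1000000 = 628000000 Ω
Allowed range: 615440000 Ω to 640560000 Ω.
620000000 Ω lies inside that range.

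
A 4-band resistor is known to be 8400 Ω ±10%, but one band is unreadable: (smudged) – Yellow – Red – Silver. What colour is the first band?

grey

8400 Ω = 84 × 10^2.
The first band gives digit 8 of the significand, and 8 is grey.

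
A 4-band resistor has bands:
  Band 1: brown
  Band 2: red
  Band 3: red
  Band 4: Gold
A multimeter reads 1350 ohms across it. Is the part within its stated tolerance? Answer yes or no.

Brown → 1 (first significant figure)
Red → 2 (second significant figure)
Red → ×10^2 multiplier
Gold → ±5% tolerance
12 × 100 = 1200 Ω
Allowed range: 1140 Ω to 1260 Ω.
1350 ohms lies outside that range.

no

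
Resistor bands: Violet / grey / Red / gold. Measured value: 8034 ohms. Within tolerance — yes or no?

yes

Violet → 7 (first significant figure)
Grey → 8 (second significant figure)
Red → ×10^2 multiplier
Gold → ±5% tolerance
78 × 100 = 7800 Ω
Allowed range: 7410 Ω to 8190 Ω.
8034 ohms lies inside that range.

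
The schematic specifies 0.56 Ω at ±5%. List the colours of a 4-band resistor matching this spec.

green, blue, silver, gold

0.56 Ω = 56 × 10^-2.
5 → green
6 → blue
Multiplier 10^-2 → silver.
±5% tolerance → gold.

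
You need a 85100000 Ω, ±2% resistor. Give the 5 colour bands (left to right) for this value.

grey, green, brown, green, red

85100000 Ω = 851 × 10^5.
8 → grey
5 → green
1 → brown
Multiplier 10^5 → green.
±2% tolerance → red.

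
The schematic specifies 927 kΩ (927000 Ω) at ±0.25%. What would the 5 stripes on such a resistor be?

927000 Ω = 927 × 10^3.
9 → white
2 → red
7 → violet
Multiplier 10^3 → orange.
±0.25% tolerance → blue.

white, red, violet, orange, blue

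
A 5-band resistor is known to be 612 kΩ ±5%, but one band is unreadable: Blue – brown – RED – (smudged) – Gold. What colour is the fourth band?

orange

612000 Ω = 612 × 10^3.
The fourth band is the multiplier, 10^3, which is orange.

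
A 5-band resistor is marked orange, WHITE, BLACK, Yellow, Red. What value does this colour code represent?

3900000 Ω

Orange → 3 (first significant figure)
White → 9 (second significant figure)
Black → 0 (third significant figure)
Yellow → ×10^4 multiplier
390 × 10000 = 3900000 Ω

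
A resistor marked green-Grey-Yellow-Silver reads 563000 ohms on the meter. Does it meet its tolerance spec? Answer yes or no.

yes

Green → 5 (first significant figure)
Grey → 8 (second significant figure)
Yellow → ×10^4 multiplier
Silver → ±10% tolerance
58 × 10000 = 580000 Ω
Allowed range: 522000 Ω to 638000 Ω.
563000 ohms lies inside that range.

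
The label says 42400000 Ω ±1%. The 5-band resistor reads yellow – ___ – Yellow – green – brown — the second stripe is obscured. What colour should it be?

red

42400000 Ω = 424 × 10^5.
The second band gives digit 2 of the significand, and 2 is red.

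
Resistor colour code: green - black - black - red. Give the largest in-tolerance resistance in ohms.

Green → 5 (first significant figure)
Black → 0 (second significant figure)
Black → ×1 multiplier
Red → ±2% tolerance
50 × 1 = 50 Ω
Largest = 50 × (1 + 2/100) = 51 Ω.

51 Ω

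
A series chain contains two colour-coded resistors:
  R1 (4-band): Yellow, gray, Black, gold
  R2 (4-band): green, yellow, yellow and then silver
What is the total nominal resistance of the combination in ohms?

540048 Ω

R1: yellow, grey → 48; black ×1 → 48 Ω.
R2: green, yellow → 54; yellow ×10^4 → 540000 Ω.
Series: 48 + 540000 = 540048 Ω.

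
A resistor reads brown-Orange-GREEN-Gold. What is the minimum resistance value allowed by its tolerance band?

Brown → 1 (first significant figure)
Orange → 3 (second significant figure)
Green → ×10^5 multiplier
Gold → ±5% tolerance
13 × 100000 = 1300000 Ω
Minimum = 1300000 × (1 − 5/100) = 1235000 Ω.

1235000 Ω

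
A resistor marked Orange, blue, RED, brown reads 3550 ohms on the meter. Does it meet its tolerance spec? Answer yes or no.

Orange → 3 (first significant figure)
Blue → 6 (second significant figure)
Red → ×10^2 multiplier
Brown → ±1% tolerance
36 × 100 = 3600 Ω
Allowed range: 3564 Ω to 3636 Ω.
3550 ohms lies outside that range.

no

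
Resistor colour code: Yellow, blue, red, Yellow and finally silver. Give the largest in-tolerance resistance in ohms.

5082000 Ω

Yellow → 4 (first significant figure)
Blue → 6 (second significant figure)
Red → 2 (third significant figure)
Yellow → ×10^4 multiplier
Silver → ±10% tolerance
462 × 10000 = 4620000 Ω
Largest = 4620000 × (1 + 10/100) = 5082000 Ω.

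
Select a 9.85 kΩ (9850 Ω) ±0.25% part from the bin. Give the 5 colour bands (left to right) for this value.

9850 Ω = 985 × 10^1.
9 → white
8 → grey
5 → green
Multiplier 10^1 → brown.
±0.25% tolerance → blue.

white, grey, green, brown, blue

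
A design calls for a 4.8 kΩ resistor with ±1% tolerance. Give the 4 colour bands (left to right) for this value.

4800 Ω = 48 × 10^2.
4 → yellow
8 → grey
Multiplier 10^2 → red.
±1% tolerance → brown.

yellow, grey, red, brown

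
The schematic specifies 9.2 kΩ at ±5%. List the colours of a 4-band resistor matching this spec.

9200 Ω = 92 × 10^2.
9 → white
2 → red
Multiplier 10^2 → red.
±5% tolerance → gold.

white, red, red, gold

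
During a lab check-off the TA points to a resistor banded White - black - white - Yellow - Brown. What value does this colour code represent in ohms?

9090000 Ω

White → 9 (first significant figure)
Black → 0 (second significant figure)
White → 9 (third significant figure)
Yellow → ×10^4 multiplier
909 × 10000 = 9090000 Ω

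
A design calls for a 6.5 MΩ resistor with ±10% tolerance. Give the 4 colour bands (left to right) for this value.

6500000 Ω = 65 × 10^5.
6 → blue
5 → green
Multiplier 10^5 → green.
±10% tolerance → silver.

blue, green, green, silver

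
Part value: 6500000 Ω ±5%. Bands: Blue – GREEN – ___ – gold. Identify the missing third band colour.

green

6500000 Ω = 65 × 10^5.
The third band is the multiplier, 10^5, which is green.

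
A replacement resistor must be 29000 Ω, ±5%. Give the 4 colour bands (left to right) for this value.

29000 Ω = 29 × 10^3.
2 → red
9 → white
Multiplier 10^3 → orange.
±5% tolerance → gold.

red, white, orange, gold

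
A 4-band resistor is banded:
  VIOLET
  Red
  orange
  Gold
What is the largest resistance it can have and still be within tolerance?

Violet → 7 (first significant figure)
Red → 2 (second significant figure)
Orange → ×10^3 multiplier
Gold → ±5% tolerance
72 × 1000 = 72000 Ω
Largest = 72000 × (1 + 5/100) = 75600 Ω.

75600 Ω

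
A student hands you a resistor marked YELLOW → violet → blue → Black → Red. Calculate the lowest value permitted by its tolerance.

Yellow → 4 (first significant figure)
Violet → 7 (second significant figure)
Blue → 6 (third significant figure)
Black → ×1 multiplier
Red → ±2% tolerance
476 × 1 = 476 Ω
Lowest = 476 × (1 − 2/100) = 466.48 Ω.

466.48 Ω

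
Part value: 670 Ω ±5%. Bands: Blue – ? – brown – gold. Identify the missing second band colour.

violet

670 Ω = 67 × 10^1.
The second band gives digit 7 of the significand, and 7 is violet.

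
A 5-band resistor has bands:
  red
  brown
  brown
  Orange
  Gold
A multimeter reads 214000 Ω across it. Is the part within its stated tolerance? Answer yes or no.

Red → 2 (first significant figure)
Brown → 1 (second significant figure)
Brown → 1 (third significant figure)
Orange → ×10^3 multiplier
Gold → ±5% tolerance
211 × 1000 = 211000 Ω
Allowed range: 200450 Ω to 221550 Ω.
214000 Ω lies inside that range.

yes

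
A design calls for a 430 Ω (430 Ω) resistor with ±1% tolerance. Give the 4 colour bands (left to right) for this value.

yellow, orange, brown, brown

430 Ω = 43 × 10^1.
4 → yellow
3 → orange
Multiplier 10^1 → brown.
±1% tolerance → brown.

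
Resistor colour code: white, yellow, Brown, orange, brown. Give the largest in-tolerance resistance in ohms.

White → 9 (first significant figure)
Yellow → 4 (second significant figure)
Brown → 1 (third significant figure)
Orange → ×10^3 multiplier
Brown → ±1% tolerance
941 × 1000 = 941000 Ω
Largest = 941000 × (1 + 1/100) = 950410 Ω.

950410 Ω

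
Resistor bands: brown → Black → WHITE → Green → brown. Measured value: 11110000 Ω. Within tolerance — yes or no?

no

Brown → 1 (first significant figure)
Black → 0 (second significant figure)
White → 9 (third significant figure)
Green → ×10^5 multiplier
Brown → ±1% tolerance
109 × 100000 = 10900000 Ω
Allowed range: 10791000 Ω to 11009000 Ω.
11110000 Ω lies outside that range.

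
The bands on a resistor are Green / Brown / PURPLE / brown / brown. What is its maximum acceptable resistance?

Green → 5 (first significant figure)
Brown → 1 (second significant figure)
Violet → 7 (third significant figure)
Brown → ×10 multiplier
Brown → ±1% tolerance
517 × 10 = 5170 Ω
Maximum = 5170 × (1 + 1/100) = 5221.7 Ω.

5221.7 Ω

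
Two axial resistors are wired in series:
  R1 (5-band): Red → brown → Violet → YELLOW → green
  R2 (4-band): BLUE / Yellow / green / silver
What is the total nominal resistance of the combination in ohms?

8570000 Ω

R1: red, brown, violet → 217; yellow ×10^4 → 2170000 Ω.
R2: blue, yellow → 64; green ×10^5 → 6400000 Ω.
Series: 2170000 + 6400000 = 8570000 Ω.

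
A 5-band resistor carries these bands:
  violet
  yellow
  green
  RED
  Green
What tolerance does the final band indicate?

The last band, green, is the tolerance band.
Green corresponds to ±0.5%.

±0.5%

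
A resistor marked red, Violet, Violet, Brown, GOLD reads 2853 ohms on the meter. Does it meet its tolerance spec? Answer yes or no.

yes

Red → 2 (first significant figure)
Violet → 7 (second significant figure)
Violet → 7 (third significant figure)
Brown → ×10 multiplier
Gold → ±5% tolerance
277 × 10 = 2770 Ω
Allowed range: 2631.5 Ω to 2908.5 Ω.
2853 ohms lies inside that range.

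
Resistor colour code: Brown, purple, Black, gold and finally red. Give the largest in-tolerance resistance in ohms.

17.34 Ω

Brown → 1 (first significant figure)
Violet → 7 (second significant figure)
Black → 0 (third significant figure)
Gold → ×0.1 multiplier
Red → ±2% tolerance
170 × 0.1 = 17 Ω
Largest = 17 × (1 + 2/100) = 17.34 Ω.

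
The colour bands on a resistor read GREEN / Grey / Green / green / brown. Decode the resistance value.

58500000 Ω

Green → 5 (first significant figure)
Grey → 8 (second significant figure)
Green → 5 (third significant figure)
Green → ×10^5 multiplier
585 × 100000 = 58500000 Ω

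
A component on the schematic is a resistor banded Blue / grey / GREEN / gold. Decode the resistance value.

Blue → 6 (first significant figure)
Grey → 8 (second significant figure)
Green → ×10^5 multiplier
68 × 100000 = 6800000 Ω

6800000 Ω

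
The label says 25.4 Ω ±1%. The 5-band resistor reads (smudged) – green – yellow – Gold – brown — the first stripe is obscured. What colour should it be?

25.4 Ω = 254 × 10^-1.
The first band gives digit 2 of the significand, and 2 is red.

red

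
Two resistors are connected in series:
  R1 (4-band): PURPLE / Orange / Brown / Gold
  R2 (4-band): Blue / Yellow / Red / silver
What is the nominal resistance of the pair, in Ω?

7130 Ω

R1: violet, orange → 73; brown ×10 → 730 Ω.
R2: blue, yellow → 64; red ×10^2 → 6400 Ω.
Series: 730 + 6400 = 7130 Ω.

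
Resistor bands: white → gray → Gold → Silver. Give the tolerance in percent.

The last band, silver, is the tolerance band.
Silver corresponds to ±10%.

±10%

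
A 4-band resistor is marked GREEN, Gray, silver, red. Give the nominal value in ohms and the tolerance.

0.58 Ω ±2%

Green → 5 (first significant figure)
Grey → 8 (second significant figure)
Silver → ×0.01 multiplier
Red → ±2% tolerance
58 × 0.01 = 0.58 Ω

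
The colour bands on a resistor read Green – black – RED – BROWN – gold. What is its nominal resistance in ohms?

Green → 5 (first significant figure)
Black → 0 (second significant figure)
Red → 2 (third significant figure)
Brown → ×10 multiplier
502 × 10 = 5020 Ω

5020 Ω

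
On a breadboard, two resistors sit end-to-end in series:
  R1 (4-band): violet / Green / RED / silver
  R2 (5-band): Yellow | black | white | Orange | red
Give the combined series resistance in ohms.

R1: violet, green → 75; red ×10^2 → 7500 Ω.
R2: yellow, black, white → 409; orange ×10^3 → 409000 Ω.
Series: 7500 + 409000 = 416500 Ω.

416500 Ω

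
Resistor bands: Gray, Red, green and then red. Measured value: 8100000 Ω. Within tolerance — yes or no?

yes

Grey → 8 (first significant figure)
Red → 2 (second significant figure)
Green → ×10^5 multiplier
Red → ±2% tolerance
82 × 100000 = 8200000 Ω
Allowed range: 8036000 Ω to 8364000 Ω.
8100000 Ω lies inside that range.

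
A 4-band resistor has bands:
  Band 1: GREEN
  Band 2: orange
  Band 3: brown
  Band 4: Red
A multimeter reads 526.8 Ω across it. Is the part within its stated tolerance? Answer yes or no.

Green → 5 (first significant figure)
Orange → 3 (second significant figure)
Brown → ×10 multiplier
Red → ±2% tolerance
53 × 10 = 530 Ω
Allowed range: 519.4 Ω to 540.6 Ω.
526.8 Ω lies inside that range.

yes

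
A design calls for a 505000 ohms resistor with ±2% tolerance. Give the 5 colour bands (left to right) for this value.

green, black, green, orange, red

505000 Ω = 505 × 10^3.
5 → green
0 → black
5 → green
Multiplier 10^3 → orange.
±2% tolerance → red.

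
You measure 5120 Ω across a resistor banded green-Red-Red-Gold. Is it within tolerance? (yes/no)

yes

Green → 5 (first significant figure)
Red → 2 (second significant figure)
Red → ×10^2 multiplier
Gold → ±5% tolerance
52 × 100 = 5200 Ω
Allowed range: 4940 Ω to 5460 Ω.
5120 Ω lies inside that range.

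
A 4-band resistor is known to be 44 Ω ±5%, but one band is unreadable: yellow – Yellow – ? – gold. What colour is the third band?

44 Ω = 44 × 10^0.
The third band is the multiplier, 10^0, which is black.

black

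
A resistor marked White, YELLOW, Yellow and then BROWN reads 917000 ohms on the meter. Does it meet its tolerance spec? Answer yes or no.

no

White → 9 (first significant figure)
Yellow → 4 (second significant figure)
Yellow → ×10^4 multiplier
Brown → ±1% tolerance
94 × 10000 = 940000 Ω
Allowed range: 930600 Ω to 949400 Ω.
917000 ohms lies outside that range.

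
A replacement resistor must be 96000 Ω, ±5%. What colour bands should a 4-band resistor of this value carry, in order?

96000 Ω = 96 × 10^3.
9 → white
6 → blue
Multiplier 10^3 → orange.
±5% tolerance → gold.

white, blue, orange, gold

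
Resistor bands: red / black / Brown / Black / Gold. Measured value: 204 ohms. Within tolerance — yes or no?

yes

Red → 2 (first significant figure)
Black → 0 (second significant figure)
Brown → 1 (third significant figure)
Black → ×1 multiplier
Gold → ±5% tolerance
201 × 1 = 201 Ω
Allowed range: 190.95 Ω to 211.05 Ω.
204 ohms lies inside that range.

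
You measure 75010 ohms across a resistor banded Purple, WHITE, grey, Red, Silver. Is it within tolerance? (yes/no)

yes

Violet → 7 (first significant figure)
White → 9 (second significant figure)
Grey → 8 (third significant figure)
Red → ×10^2 multiplier
Silver → ±10% tolerance
798 × 100 = 79800 Ω
Allowed range: 71820 Ω to 87780 Ω.
75010 ohms lies inside that range.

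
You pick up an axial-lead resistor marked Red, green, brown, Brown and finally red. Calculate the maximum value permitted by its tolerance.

Red → 2 (first significant figure)
Green → 5 (second significant figure)
Brown → 1 (third significant figure)
Brown → ×10 multiplier
Red → ±2% tolerance
251 × 10 = 2510 Ω
Maximum = 2510 × (1 + 2/100) = 2560.2 Ω.

2560.2 Ω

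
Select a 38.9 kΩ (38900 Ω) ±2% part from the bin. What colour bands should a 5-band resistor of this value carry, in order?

38900 Ω = 389 × 10^2.
3 → orange
8 → grey
9 → white
Multiplier 10^2 → red.
±2% tolerance → red.

orange, grey, white, red, red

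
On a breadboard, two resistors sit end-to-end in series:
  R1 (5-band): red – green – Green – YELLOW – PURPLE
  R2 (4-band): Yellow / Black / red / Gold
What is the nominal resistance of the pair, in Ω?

R1: red, green, green → 255; yellow ×10^4 → 2550000 Ω.
R2: yellow, black → 40; red ×10^2 → 4000 Ω.
Series: 2550000 + 4000 = 2554000 Ω.

2554000 Ω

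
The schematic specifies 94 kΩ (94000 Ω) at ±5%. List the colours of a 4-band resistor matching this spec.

white, yellow, orange, gold

94000 Ω = 94 × 10^3.
9 → white
4 → yellow
Multiplier 10^3 → orange.
±5% tolerance → gold.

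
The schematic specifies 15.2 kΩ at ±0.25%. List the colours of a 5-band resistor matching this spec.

brown, green, red, red, blue

15200 Ω = 152 × 10^2.
1 → brown
5 → green
2 → red
Multiplier 10^2 → red.
±0.25% tolerance → blue.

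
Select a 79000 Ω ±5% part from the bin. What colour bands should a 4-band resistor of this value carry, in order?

violet, white, orange, gold

79000 Ω = 79 × 10^3.
7 → violet
9 → white
Multiplier 10^3 → orange.
±5% tolerance → gold.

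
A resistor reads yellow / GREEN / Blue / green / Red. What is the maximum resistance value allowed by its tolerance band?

46512000 Ω

Yellow → 4 (first significant figure)
Green → 5 (second significant figure)
Blue → 6 (third significant figure)
Green → ×10^5 multiplier
Red → ±2% tolerance
456 × 100000 = 45600000 Ω
Maximum = 45600000 × (1 + 2/100) = 46512000 Ω.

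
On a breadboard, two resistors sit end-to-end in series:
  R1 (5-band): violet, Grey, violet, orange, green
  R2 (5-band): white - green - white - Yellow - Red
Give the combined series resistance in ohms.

R1: violet, grey, violet → 787; orange ×10^3 → 787000 Ω.
R2: white, green, white → 959; yellow ×10^4 → 9590000 Ω.
Series: 787000 + 9590000 = 10377000 Ω.

10377000 Ω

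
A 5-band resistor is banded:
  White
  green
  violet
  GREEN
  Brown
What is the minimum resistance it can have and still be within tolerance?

94743000 Ω

White → 9 (first significant figure)
Green → 5 (second significant figure)
Violet → 7 (third significant figure)
Green → ×10^5 multiplier
Brown → ±1% tolerance
957 × 100000 = 95700000 Ω
Minimum = 95700000 × (1 − 1/100) = 94743000 Ω.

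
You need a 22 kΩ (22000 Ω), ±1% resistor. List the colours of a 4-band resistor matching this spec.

22000 Ω = 22 × 10^3.
2 → red
2 → red
Multiplier 10^3 → orange.
±1% tolerance → brown.

red, red, orange, brown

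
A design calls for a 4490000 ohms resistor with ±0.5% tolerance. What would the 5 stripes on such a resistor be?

yellow, yellow, white, yellow, green

4490000 Ω = 449 × 10^4.
4 → yellow
4 → yellow
9 → white
Multiplier 10^4 → yellow.
±0.5% tolerance → green.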